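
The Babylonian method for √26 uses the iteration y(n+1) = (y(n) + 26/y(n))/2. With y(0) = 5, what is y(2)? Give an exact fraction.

5201/1020

y(1) = (5 + 26/5)/2 = 51/10.
y(2) = (51/10 + 26/(51/10))/2 = 5201/1020.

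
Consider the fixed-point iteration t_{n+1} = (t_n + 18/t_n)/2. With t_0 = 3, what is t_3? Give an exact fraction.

t_1 = (3 + 18/3)/2 = 9/2.
t_2 = (9/2 + 18/(9/2))/2 = 17/4.
t_3 = (17/4 + 18/(17/4))/2 = 577/136.

577/136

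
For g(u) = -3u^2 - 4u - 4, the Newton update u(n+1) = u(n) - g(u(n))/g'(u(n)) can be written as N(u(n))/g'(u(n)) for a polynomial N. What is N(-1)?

1

g'(u) = -6u - 4.
N(u) = u·g'(u) - g(u) = u·(-6u - 4) - (-3u^2 - 4u - 4) = -3u^2 + 4.
N(-1) = 1.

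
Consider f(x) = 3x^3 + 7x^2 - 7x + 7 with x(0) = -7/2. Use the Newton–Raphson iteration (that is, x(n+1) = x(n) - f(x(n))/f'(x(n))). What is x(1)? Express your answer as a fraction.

-102/31

f'(x) = 9x^2 + 14x - 7.
f(-7/2) = -91/8, f'(-7/2) = 217/4, so x(1) = (-7/2) - (-91/8)/(217/4) = -102/31.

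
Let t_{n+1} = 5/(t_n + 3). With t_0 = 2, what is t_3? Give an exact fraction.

20/17

t_1 = 5/(2 + 3) = 1.
t_2 = 5/(1 + 3) = 5/4.
t_3 = 5/(5/4 + 3) = 20/17.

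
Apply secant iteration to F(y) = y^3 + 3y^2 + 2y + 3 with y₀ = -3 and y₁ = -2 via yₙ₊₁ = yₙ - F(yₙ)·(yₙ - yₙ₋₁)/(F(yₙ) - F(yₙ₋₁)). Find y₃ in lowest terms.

F(-3) = -3, F(-2) = 3. y₂ = (-2) - 3·((-2) - (-3))/(3 - (-3)) = -5/2.
F(-2) = 3, F(-5/2) = 9/8. y₃ = (-5/2) - (9/8)·((-5/2) - (-2))/((9/8) - 3) = -14/5.

-14/5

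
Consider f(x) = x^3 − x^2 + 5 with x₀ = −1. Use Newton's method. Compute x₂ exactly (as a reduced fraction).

f'(x) = 3x^2 − 2x.
f(−1) = 3, f'(−1) = 5, so x₁ = (−1) − 3/5 = −8/5.
f(−8/5) = −207/125, f'(−8/5) = 272/25, so x₂ = (−8/5) − (−207/125)/(272/25) = −1969/1360.

−1969/1360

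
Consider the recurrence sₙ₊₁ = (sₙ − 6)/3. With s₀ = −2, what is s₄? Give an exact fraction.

s₁ = ((−2) − 6)/3 = −8/3.
s₂ = ((−8/3) − 6)/3 = −26/9.
s₃ = ((−26/9) − 6)/3 = −80/27.
s₄ = ((−80/27) − 6)/3 = −242/81.

−242/81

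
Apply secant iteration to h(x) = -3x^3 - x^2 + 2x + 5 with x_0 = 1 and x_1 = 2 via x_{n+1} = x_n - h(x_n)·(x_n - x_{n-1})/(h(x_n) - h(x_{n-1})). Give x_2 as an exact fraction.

h(1) = 3, h(2) = -19. x_2 = 2 - (-19)·(2 - 1)/((-19) - 3) = 25/22.

25/22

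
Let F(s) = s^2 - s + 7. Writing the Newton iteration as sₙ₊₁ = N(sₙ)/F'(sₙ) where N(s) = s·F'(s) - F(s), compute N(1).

F'(s) = 2s - 1.
N(s) = s·F'(s) - F(s) = s·(2s - 1) - (s^2 - s + 7) = s^2 - 7.
N(1) = -6.

-6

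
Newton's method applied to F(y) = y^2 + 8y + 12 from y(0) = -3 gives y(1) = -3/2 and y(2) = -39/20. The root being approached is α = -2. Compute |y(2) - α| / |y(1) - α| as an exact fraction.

y(1) - α = -3/2 - (-2) = -3/2 + 2 = 1/2, so |y(1) - α| = 1/2.
y(2) - α = -39/20 - (-2) = -39/20 + 2 = 1/20, so |y(2) - α| = 1/20.
Ratio = (1/20) / (1/2) = 1/10.

1/10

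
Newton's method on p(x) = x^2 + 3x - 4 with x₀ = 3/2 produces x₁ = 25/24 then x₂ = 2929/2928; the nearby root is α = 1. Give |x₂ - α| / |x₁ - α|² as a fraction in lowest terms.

x₁ - α = 25/24 - 1 = 1/24, so |x₁ - α| = 1/24.
x₂ - α = 2929/2928 - 1 = 1/2928, so |x₂ - α| = 1/2928.
|x₁ - α|² = 1/576.
Ratio = (1/2928) / (1/576) = 12/61.

12/61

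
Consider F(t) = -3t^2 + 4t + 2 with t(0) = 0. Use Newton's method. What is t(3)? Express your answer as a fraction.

-1931/4984

F'(t) = -6t + 4.
F(0) = 2, F'(0) = 4, so t(1) = 0 - 2/4 = -1/2.
F(-1/2) = -3/4, F'(-1/2) = 7, so t(2) = (-1/2) - (-3/4)/7 = -11/28.
F(-11/28) = -27/784, F'(-11/28) = 89/14, so t(3) = (-11/28) - (-27/784)/(89/14) = -1931/4984.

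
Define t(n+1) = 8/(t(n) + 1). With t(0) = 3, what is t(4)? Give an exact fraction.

t(1) = 8/(3 + 1) = 2.
t(2) = 8/(2 + 1) = 8/3.
t(3) = 8/(8/3 + 1) = 24/11.
t(4) = 8/(24/11 + 1) = 88/35.

88/35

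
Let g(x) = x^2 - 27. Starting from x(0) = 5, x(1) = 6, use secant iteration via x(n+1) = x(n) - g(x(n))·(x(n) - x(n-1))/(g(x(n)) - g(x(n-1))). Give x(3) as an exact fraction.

g(5) = -2, g(6) = 9. x(2) = 6 - 9·(6 - 5)/(9 - (-2)) = 57/11.
g(6) = 9, g(57/11) = -18/121. x(3) = (57/11) - (-18/121)·((57/11) - 6)/((-18/121) - 9) = 213/41.

213/41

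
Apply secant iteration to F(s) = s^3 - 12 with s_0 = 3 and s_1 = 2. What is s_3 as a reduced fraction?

F(3) = 15, F(2) = -4. s_2 = 2 - (-4)·(2 - 3)/((-4) - 15) = 42/19.
F(2) = -4, F(42/19) = -8220/6859. s_3 = (42/19) - (-8220/6859)·((42/19) - 2)/((-8220/6859) - (-4)) = 2763/1201.

2763/1201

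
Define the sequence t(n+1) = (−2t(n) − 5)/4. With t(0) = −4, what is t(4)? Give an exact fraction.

−33/32

t(1) = (−2·(−4) − 5)/4 = 3/4.
t(2) = (−2·(3/4) − 5)/4 = −13/8.
t(3) = (−2·(−13/8) − 5)/4 = −7/16.
t(4) = (−2·(−7/16) − 5)/4 = −33/32.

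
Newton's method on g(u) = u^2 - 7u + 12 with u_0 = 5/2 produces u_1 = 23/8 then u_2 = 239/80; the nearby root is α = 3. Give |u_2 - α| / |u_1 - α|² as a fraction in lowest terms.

4/5

u_1 - α = 23/8 - 3 = -1/8, so |u_1 - α| = 1/8.
u_2 - α = 239/80 - 3 = -1/80, so |u_2 - α| = 1/80.
|u_1 - α|² = 1/64.
Ratio = (1/80) / (1/64) = 4/5.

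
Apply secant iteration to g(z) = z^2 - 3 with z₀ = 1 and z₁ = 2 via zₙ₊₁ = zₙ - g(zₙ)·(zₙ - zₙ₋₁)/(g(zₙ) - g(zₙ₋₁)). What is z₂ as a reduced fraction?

g(1) = -2, g(2) = 1. z₂ = 2 - 1·(2 - 1)/(1 - (-2)) = 5/3.

5/3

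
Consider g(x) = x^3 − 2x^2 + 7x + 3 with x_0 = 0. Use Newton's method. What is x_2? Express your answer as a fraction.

−1209/3178

g'(x) = 3x^2 − 4x + 7.
g(0) = 3, g'(0) = 7, so x_1 = 0 − 3/7 = −3/7.
g(−3/7) = −153/343, g'(−3/7) = 454/49, so x_2 = (−3/7) − (−153/343)/(454/49) = −1209/3178.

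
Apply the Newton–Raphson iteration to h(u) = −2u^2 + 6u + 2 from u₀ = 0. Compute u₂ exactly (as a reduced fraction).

−10/33

h'(u) = −4u + 6.
h(0) = 2, h'(0) = 6, so u₁ = 0 − 2/6 = −1/3.
h(−1/3) = −2/9, h'(−1/3) = 22/3, so u₂ = (−1/3) − (−2/9)/(22/3) = −10/33.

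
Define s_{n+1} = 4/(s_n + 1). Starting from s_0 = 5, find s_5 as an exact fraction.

s_1 = 4/(5 + 1) = 2/3.
s_2 = 4/(2/3 + 1) = 12/5.
s_3 = 4/(12/5 + 1) = 20/17.
s_4 = 4/(20/17 + 1) = 68/37.
s_5 = 4/(68/37 + 1) = 148/105.

148/105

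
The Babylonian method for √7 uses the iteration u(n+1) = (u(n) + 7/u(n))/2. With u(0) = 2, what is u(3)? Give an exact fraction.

u(1) = (2 + 7/2)/2 = 11/4.
u(2) = (11/4 + 7/(11/4))/2 = 233/88.
u(3) = (233/88 + 7/(233/88))/2 = 108497/41008.

108497/41008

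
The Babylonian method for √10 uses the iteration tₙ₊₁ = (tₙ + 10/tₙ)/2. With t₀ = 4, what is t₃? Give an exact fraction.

t₁ = (4 + 10/4)/2 = 13/4.
t₂ = (13/4 + 10/(13/4))/2 = 329/104.
t₃ = (329/104 + 10/(329/104))/2 = 216401/68432.

216401/68432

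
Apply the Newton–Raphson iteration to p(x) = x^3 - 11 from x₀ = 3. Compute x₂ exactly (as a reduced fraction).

p'(x) = 3x^2.
p(3) = 16, p'(3) = 27, so x₁ = 3 - 16/27 = 65/27.
p(65/27) = 58112/19683, p'(65/27) = 4225/243, so x₂ = (65/27) - (58112/19683)/(4225/243) = 765763/342225.

765763/342225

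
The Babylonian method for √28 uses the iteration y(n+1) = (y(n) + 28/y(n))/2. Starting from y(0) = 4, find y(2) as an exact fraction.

y(1) = (4 + 28/4)/2 = 11/2.
y(2) = (11/2 + 28/(11/2))/2 = 233/44.

233/44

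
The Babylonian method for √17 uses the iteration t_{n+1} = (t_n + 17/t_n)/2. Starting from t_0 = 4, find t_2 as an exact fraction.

t_1 = (4 + 17/4)/2 = 33/8.
t_2 = (33/8 + 17/(33/8))/2 = 2177/528.

2177/528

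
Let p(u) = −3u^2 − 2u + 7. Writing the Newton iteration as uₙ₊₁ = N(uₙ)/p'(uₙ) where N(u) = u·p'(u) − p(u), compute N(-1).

p'(u) = −6u − 2.
N(u) = u·p'(u) − p(u) = u·(−6u − 2) − (−3u^2 − 2u + 7) = −3u^2 − 7.
N(-1) = −10.

−10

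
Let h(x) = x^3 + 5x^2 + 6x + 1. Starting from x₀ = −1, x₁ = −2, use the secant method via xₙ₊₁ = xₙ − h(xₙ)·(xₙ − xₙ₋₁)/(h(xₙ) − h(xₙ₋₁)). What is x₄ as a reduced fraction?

h(−1) = −1, h(−2) = 1. x₂ = (−2) − 1·((−2) − (−1))/(1 − (−1)) = −3/2.
h(−2) = 1, h(−3/2) = −1/8. x₃ = (−3/2) − (−1/8)·((−3/2) − (−2))/((−1/8) − 1) = −14/9.
h(−3/2) = −1/8, h(−14/9) = 1/729. x₄ = (−14/9) − (1/729)·((−14/9) − (−3/2))/((1/729) − (−1/8)) = −1146/737.

−1146/737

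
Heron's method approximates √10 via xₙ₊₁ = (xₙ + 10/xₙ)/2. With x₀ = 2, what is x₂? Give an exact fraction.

89/28

x₁ = (2 + 10/2)/2 = 7/2.
x₂ = (7/2 + 10/(7/2))/2 = 89/28.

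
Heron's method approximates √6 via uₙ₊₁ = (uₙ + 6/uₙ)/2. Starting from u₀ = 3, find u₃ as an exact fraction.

4801/1960

u₁ = (3 + 6/3)/2 = 5/2.
u₂ = (5/2 + 6/(5/2))/2 = 49/20.
u₃ = (49/20 + 6/(49/20))/2 = 4801/1960.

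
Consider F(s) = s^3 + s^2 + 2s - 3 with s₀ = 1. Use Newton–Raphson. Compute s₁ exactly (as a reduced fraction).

F'(s) = 3s^2 + 2s + 2.
F(1) = 1, F'(1) = 7, so s₁ = 1 - 1/7 = 6/7.

6/7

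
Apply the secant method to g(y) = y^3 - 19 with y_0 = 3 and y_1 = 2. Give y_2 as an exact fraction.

g(3) = 8, g(2) = -11. y_2 = 2 - (-11)·(2 - 3)/((-11) - 8) = 49/19.

49/19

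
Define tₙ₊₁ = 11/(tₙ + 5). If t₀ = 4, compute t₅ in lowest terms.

t₁ = 11/(4 + 5) = 11/9.
t₂ = 11/(11/9 + 5) = 99/56.
t₃ = 11/(99/56 + 5) = 616/379.
t₄ = 11/(616/379 + 5) = 4169/2511.
t₅ = 11/(4169/2511 + 5) = 27621/16724.

27621/16724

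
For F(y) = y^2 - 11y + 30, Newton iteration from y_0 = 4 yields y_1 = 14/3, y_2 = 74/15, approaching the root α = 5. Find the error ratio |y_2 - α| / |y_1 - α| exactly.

y_1 - α = 14/3 - 5 = -1/3, so |y_1 - α| = 1/3.
y_2 - α = 74/15 - 5 = -1/15, so |y_2 - α| = 1/15.
Ratio = (1/15) / (1/3) = 1/5.

1/5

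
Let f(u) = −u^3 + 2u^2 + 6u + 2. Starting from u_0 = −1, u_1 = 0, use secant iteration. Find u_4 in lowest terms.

f(−1) = −1, f(0) = 2. u_2 = 0 − 2·(0 − (−1))/(2 − (−1)) = −2/3.
f(0) = 2, f(−2/3) = −22/27. u_3 = (−2/3) − (−22/27)·((−2/3) − 0)/((−22/27) − 2) = −9/19.
f(−2/3) = −22/27, f(−9/19) = −1969/6859. u_4 = (−9/19) − (−1969/6859)·((−9/19) − (−2/3))/((−1969/6859) − (−22/27)) = −3276/8885.

−3276/8885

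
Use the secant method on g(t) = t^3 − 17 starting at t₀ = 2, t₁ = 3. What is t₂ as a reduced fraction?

g(2) = −9, g(3) = 10. t₂ = 3 − 10·(3 − 2)/(10 − (−9)) = 47/19.

47/19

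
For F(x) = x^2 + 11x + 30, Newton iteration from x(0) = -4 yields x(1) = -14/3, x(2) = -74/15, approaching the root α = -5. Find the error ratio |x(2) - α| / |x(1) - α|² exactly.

3/5

x(1) - α = -14/3 - (-5) = -14/3 + 5 = 1/3, so |x(1) - α| = 1/3.
x(2) - α = -74/15 - (-5) = -74/15 + 5 = 1/15, so |x(2) - α| = 1/15.
|x(1) - α|² = 1/9.
Ratio = (1/15) / (1/9) = 3/5.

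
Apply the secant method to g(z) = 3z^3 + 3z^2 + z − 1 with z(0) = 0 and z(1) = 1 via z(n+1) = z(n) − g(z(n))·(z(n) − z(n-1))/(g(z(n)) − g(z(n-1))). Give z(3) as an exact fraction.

g(0) = −1, g(1) = 6. z(2) = 1 − 6·(1 − 0)/(6 − (−1)) = 1/7.
g(1) = 6, g(1/7) = −270/343. z(3) = (1/7) − (−270/343)·((1/7) − 1)/((−270/343) − 6) = 47/194.

47/194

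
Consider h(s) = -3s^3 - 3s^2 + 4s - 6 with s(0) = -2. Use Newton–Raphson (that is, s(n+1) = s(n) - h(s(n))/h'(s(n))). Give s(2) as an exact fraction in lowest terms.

-24168/11545

h'(s) = -9s^2 - 6s + 4.
h(-2) = -2, h'(-2) = -20, so s(1) = (-2) - (-2)/(-20) = -21/10.
h(-21/10) = 153/1000, h'(-21/10) = -2309/100, so s(2) = (-21/10) - (153/1000)/(-2309/100) = -24168/11545.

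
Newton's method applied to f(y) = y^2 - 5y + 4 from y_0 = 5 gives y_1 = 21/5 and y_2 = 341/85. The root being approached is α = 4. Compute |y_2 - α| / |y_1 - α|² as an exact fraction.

y_1 - α = 21/5 - 4 = 1/5, so |y_1 - α| = 1/5.
y_2 - α = 341/85 - 4 = 1/85, so |y_2 - α| = 1/85.
|y_1 - α|² = 1/25.
Ratio = (1/85) / (1/25) = 5/17.

5/17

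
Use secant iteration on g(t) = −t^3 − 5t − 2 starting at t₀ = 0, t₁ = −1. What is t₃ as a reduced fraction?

g(0) = −2, g(−1) = 4. t₂ = (−1) − 4·((−1) − 0)/(4 − (−2)) = −1/3.
g(−1) = 4, g(−1/3) = −8/27. t₃ = (−1/3) − (−8/27)·((−1/3) − (−1))/((−8/27) − 4) = −11/29.

−11/29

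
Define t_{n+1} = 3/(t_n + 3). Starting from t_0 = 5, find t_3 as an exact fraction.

t_1 = 3/(5 + 3) = 3/8.
t_2 = 3/(3/8 + 3) = 8/9.
t_3 = 3/(8/9 + 3) = 27/35.

27/35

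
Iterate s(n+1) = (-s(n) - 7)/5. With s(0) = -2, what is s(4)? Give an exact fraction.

-146/125

s(1) = (-(-2) - 7)/5 = -1.
s(2) = (-(-1) - 7)/5 = -6/5.
s(3) = (-(-6/5) - 7)/5 = -29/25.
s(4) = (-(-29/25) - 7)/5 = -146/125.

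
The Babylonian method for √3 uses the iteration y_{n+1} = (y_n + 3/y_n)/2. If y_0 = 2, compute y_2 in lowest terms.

97/56

y_1 = (2 + 3/2)/2 = 7/4.
y_2 = (7/4 + 3/(7/4))/2 = 97/56.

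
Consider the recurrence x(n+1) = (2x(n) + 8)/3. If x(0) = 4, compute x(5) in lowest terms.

x(1) = (2·4 + 8)/3 = 16/3.
x(2) = (2·(16/3) + 8)/3 = 56/9.
x(3) = (2·(56/9) + 8)/3 = 184/27.
x(4) = (2·(184/27) + 8)/3 = 584/81.
x(5) = (2·(584/81) + 8)/3 = 1816/243.

1816/243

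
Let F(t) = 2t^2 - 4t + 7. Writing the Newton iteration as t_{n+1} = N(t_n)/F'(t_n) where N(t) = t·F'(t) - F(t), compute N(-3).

F'(t) = 4t - 4.
N(t) = t·F'(t) - F(t) = t·(4t - 4) - (2t^2 - 4t + 7) = 2t^2 - 7.
N(-3) = 11.

11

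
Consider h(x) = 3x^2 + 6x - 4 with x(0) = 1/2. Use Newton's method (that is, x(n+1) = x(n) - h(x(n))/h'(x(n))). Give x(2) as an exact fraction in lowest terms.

h'(x) = 6x + 6.
h(1/2) = -1/4, h'(1/2) = 9, so x(1) = (1/2) - (-1/4)/9 = 19/36.
h(19/36) = 1/432, h'(19/36) = 55/6, so x(2) = (19/36) - (1/432)/(55/6) = 2089/3960.

2089/3960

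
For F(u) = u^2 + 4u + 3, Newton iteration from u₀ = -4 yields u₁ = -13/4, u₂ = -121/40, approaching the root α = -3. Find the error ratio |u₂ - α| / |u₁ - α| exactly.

u₁ - α = -13/4 - (-3) = -13/4 + 3 = -1/4, so |u₁ - α| = 1/4.
u₂ - α = -121/40 - (-3) = -121/40 + 3 = -1/40, so |u₂ - α| = 1/40.
Ratio = (1/40) / (1/4) = 1/10.

1/10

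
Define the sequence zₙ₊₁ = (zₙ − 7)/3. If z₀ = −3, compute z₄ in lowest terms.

z₁ = ((−3) − 7)/3 = −10/3.
z₂ = ((−10/3) − 7)/3 = −31/9.
z₃ = ((−31/9) − 7)/3 = −94/27.
z₄ = ((−94/27) − 7)/3 = −283/81.

−283/81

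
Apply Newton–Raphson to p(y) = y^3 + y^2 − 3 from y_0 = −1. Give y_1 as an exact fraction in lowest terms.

2

p'(y) = 3y^2 + 2y.
p(−1) = −3, p'(−1) = 1, so y_1 = (−1) − (−3)/1 = 2.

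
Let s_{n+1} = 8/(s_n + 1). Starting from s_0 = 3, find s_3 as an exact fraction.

s_1 = 8/(3 + 1) = 2.
s_2 = 8/(2 + 1) = 8/3.
s_3 = 8/(8/3 + 1) = 24/11.

24/11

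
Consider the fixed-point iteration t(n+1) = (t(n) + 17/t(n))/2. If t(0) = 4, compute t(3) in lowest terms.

t(1) = (4 + 17/4)/2 = 33/8.
t(2) = (33/8 + 17/(33/8))/2 = 2177/528.
t(3) = (2177/528 + 17/(2177/528))/2 = 9478657/2298912.

9478657/2298912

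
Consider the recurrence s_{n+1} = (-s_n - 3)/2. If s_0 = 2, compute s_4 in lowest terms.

s_1 = (-2 - 3)/2 = -5/2.
s_2 = (-(-5/2) - 3)/2 = -1/4.
s_3 = (-(-1/4) - 3)/2 = -11/8.
s_4 = (-(-11/8) - 3)/2 = -13/16.

-13/16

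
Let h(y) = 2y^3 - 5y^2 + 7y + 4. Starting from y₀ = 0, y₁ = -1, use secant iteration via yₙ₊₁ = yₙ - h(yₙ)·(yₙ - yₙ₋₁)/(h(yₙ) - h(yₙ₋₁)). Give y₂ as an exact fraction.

h(0) = 4, h(-1) = -10. y₂ = (-1) - (-10)·((-1) - 0)/((-10) - 4) = -2/7.

-2/7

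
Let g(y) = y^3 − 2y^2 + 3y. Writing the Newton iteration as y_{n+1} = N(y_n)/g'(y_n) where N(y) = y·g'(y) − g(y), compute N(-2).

g'(y) = 3y^2 − 4y + 3.
N(y) = y·g'(y) − g(y) = y·(3y^2 − 4y + 3) − (y^3 − 2y^2 + 3y) = 2y^3 − 2y^2.
N(-2) = −24.

−24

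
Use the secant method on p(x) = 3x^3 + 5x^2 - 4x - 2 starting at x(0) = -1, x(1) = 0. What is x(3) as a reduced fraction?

-3/8

p(-1) = 4, p(0) = -2. x(2) = 0 - (-2)·(0 - (-1))/((-2) - 4) = -1/3.
p(0) = -2, p(-1/3) = -2/9. x(3) = (-1/3) - (-2/9)·((-1/3) - 0)/((-2/9) - (-2)) = -3/8.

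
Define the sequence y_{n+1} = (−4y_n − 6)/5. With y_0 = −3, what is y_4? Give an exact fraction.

−1014/625

y_1 = (−4·(−3) − 6)/5 = 6/5.
y_2 = (−4·(6/5) − 6)/5 = −54/25.
y_3 = (−4·(−54/25) − 6)/5 = 66/125.
y_4 = (−4·(66/125) − 6)/5 = −1014/625.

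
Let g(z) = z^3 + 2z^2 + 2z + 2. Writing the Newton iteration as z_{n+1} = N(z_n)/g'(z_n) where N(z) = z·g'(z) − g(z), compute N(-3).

−38

g'(z) = 3z^2 + 4z + 2.
N(z) = z·g'(z) − g(z) = z·(3z^2 + 4z + 2) − (z^3 + 2z^2 + 2z + 2) = 2z^3 + 2z^2 − 2.
N(-3) = −38.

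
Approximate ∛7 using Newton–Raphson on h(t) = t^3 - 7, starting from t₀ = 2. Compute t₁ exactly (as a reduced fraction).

23/12

h'(t) = 3t^2.
h(2) = 1, h'(2) = 12, so t₁ = 2 - 1/12 = 23/12.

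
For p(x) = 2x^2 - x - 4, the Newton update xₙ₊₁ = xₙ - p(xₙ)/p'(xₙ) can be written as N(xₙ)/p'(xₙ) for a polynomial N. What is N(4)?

p'(x) = 4x - 1.
N(x) = x·p'(x) - p(x) = x·(4x - 1) - (2x^2 - x - 4) = 2x^2 + 4.
N(4) = 36.

36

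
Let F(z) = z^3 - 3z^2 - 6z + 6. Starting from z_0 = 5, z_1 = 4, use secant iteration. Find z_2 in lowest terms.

F(5) = 26, F(4) = -2. z_2 = 4 - (-2)·(4 - 5)/((-2) - 26) = 57/14.

57/14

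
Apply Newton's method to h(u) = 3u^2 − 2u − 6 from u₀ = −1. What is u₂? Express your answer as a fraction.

h'(u) = 6u − 2.
h(−1) = −1, h'(−1) = −8, so u₁ = (−1) − (−1)/(−8) = −9/8.
h(−9/8) = 3/64, h'(−9/8) = −35/4, so u₂ = (−9/8) − (3/64)/(−35/4) = −627/560.

−627/560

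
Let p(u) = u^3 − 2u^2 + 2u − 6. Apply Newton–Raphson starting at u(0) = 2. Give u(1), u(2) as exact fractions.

u(1) = 7/3, u(2) = 554/243

p'(u) = 3u^2 − 4u + 2.
p(2) = −2, p'(2) = 6, so u(1) = 2 − (−2)/6 = 7/3.
p(7/3) = 13/27, p'(7/3) = 9, so u(2) = (7/3) − (13/27)/9 = 554/243.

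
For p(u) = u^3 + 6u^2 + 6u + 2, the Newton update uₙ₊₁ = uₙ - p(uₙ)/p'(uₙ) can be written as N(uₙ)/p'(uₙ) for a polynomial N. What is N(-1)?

p'(u) = 3u^2 + 12u + 6.
N(u) = u·p'(u) - p(u) = u·(3u^2 + 12u + 6) - (u^3 + 6u^2 + 6u + 2) = 2u^3 + 6u^2 - 2.
N(-1) = 2.

2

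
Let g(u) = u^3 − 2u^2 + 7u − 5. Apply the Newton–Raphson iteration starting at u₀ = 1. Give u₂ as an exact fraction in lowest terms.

515/621

g'(u) = 3u^2 − 4u + 7.
g(1) = 1, g'(1) = 6, so u₁ = 1 − 1/6 = 5/6.
g(5/6) = 5/216, g'(5/6) = 23/4, so u₂ = (5/6) − (5/216)/(23/4) = 515/621.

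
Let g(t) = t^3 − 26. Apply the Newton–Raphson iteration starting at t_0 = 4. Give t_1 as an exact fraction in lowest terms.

g'(t) = 3t^2.
g(4) = 38, g'(4) = 48, so t_1 = 4 − 38/48 = 77/24.

77/24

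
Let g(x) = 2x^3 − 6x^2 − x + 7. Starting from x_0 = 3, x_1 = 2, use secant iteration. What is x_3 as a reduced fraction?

g(3) = 4, g(2) = −3. x_2 = 2 − (−3)·(2 − 3)/((−3) − 4) = 17/7.
g(2) = −3, g(17/7) = −744/343. x_3 = (17/7) − (−744/343)·((17/7) − 2)/((−744/343) − (−3)) = 337/95.

337/95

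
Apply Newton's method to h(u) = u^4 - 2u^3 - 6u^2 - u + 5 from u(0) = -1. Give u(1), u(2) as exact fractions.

h'(u) = 4u^3 - 6u^2 - 12u - 1.
h(-1) = 3, h'(-1) = 1, so u(1) = (-1) - 3/1 = -4.
h(-4) = 297, h'(-4) = -305, so u(2) = (-4) - 297/(-305) = -923/305.

u(1) = -4, u(2) = -923/305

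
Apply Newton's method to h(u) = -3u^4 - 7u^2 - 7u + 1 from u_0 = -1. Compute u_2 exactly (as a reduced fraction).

h'(u) = -12u^3 - 14u - 7.
h(-1) = -2, h'(-1) = 19, so u_1 = (-1) - (-2)/19 = -17/19.
h(-17/19) = -34324/130321, h'(-17/19) = 96861/6859, so u_2 = (-17/19) - (-34324/130321)/(96861/6859) = -1612313/1840359.

-1612313/1840359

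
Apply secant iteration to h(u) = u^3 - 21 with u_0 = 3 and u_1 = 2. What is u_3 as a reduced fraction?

h(3) = 6, h(2) = -13. u_2 = 2 - (-13)·(2 - 3)/((-13) - 6) = 51/19.
h(2) = -13, h(51/19) = -11388/6859. u_3 = (51/19) - (-11388/6859)·((51/19) - 2)/((-11388/6859) - (-13)) = 16659/5983.

16659/5983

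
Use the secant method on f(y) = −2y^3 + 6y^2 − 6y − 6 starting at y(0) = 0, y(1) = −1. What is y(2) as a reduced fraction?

−3/7

f(0) = −6, f(−1) = 8. y(2) = (−1) − 8·((−1) − 0)/(8 − (−6)) = −3/7.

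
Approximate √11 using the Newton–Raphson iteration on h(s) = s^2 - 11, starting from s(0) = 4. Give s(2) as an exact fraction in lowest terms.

1433/432

h'(s) = 2s.
h(4) = 5, h'(4) = 8, so s(1) = 4 - 5/8 = 27/8.
h(27/8) = 25/64, h'(27/8) = 27/4, so s(2) = (27/8) - (25/64)/(27/4) = 1433/432.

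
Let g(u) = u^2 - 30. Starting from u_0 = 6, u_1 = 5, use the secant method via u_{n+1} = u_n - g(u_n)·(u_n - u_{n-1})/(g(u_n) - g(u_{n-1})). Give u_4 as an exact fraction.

2525/461

g(6) = 6, g(5) = -5. u_2 = 5 - (-5)·(5 - 6)/((-5) - 6) = 60/11.
g(5) = -5, g(60/11) = -30/121. u_3 = (60/11) - (-30/121)·((60/11) - 5)/((-30/121) - (-5)) = 126/23.
g(60/11) = -30/121, g(126/23) = 6/529. u_4 = (126/23) - (6/529)·((126/23) - (60/11))/((6/529) - (-30/121)) = 2525/461.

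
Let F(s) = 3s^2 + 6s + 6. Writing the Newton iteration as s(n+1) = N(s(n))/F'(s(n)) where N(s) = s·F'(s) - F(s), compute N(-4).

F'(s) = 6s + 6.
N(s) = s·F'(s) - F(s) = s·(6s + 6) - (3s^2 + 6s + 6) = 3s^2 - 6.
N(-4) = 42.

42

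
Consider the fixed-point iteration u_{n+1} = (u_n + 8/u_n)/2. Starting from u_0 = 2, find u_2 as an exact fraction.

17/6

u_1 = (2 + 8/2)/2 = 3.
u_2 = (3 + 8/3)/2 = 17/6.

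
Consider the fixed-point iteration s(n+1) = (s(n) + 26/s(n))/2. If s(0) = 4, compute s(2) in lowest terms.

857/168

s(1) = (4 + 26/4)/2 = 21/4.
s(2) = (21/4 + 26/(21/4))/2 = 857/168.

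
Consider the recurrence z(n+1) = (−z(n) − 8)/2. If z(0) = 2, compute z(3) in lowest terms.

−13/4

z(1) = (−2 − 8)/2 = −5.
z(2) = (−(−5) − 8)/2 = −3/2.
z(3) = (−(−3/2) − 8)/2 = −13/4.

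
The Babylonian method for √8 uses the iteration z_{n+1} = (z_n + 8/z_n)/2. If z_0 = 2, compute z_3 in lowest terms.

577/204

z_1 = (2 + 8/2)/2 = 3.
z_2 = (3 + 8/3)/2 = 17/6.
z_3 = (17/6 + 8/(17/6))/2 = 577/204.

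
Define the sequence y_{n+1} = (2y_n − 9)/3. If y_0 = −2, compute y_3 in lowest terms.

y_1 = (2·(−2) − 9)/3 = −13/3.
y_2 = (2·(−13/3) − 9)/3 = −53/9.
y_3 = (2·(−53/9) − 9)/3 = −187/27.

−187/27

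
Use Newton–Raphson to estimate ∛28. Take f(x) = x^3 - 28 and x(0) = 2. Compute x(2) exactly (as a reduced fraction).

f'(x) = 3x^2.
f(2) = -20, f'(2) = 12, so x(1) = 2 - (-20)/12 = 11/3.
f(11/3) = 575/27, f'(11/3) = 121/3, so x(2) = (11/3) - (575/27)/(121/3) = 3418/1089.

3418/1089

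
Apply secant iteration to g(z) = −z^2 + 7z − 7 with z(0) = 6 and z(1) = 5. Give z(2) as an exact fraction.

g(6) = −1, g(5) = 3. z(2) = 5 − 3·(5 − 6)/(3 − (−1)) = 23/4.

23/4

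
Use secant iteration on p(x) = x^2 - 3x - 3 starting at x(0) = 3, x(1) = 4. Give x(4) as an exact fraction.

p(3) = -3, p(4) = 1. x(2) = 4 - 1·(4 - 3)/(1 - (-3)) = 15/4.
p(4) = 1, p(15/4) = -3/16. x(3) = (15/4) - (-3/16)·((15/4) - 4)/((-3/16) - 1) = 72/19.
p(15/4) = -3/16, p(72/19) = -3/361. x(4) = (72/19) - (-3/361)·((72/19) - (15/4))/((-3/361) - (-3/16)) = 436/115.

436/115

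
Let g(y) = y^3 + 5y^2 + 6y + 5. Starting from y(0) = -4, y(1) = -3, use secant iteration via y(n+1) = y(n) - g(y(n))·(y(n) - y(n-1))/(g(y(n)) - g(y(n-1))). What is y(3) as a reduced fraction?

-1451/377

g(-4) = -3, g(-3) = 5. y(2) = (-3) - 5·((-3) - (-4))/(5 - (-3)) = -29/8.
g(-3) = 5, g(-29/8) = 675/512. y(3) = (-29/8) - (675/512)·((-29/8) - (-3))/((675/512) - 5) = -1451/377.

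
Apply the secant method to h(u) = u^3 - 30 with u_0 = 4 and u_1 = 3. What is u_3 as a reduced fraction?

39340/12657

h(4) = 34, h(3) = -3. u_2 = 3 - (-3)·(3 - 4)/((-3) - 34) = 114/37.
h(3) = -3, h(114/37) = -38046/50653. u_3 = (114/37) - (-38046/50653)·((114/37) - 3)/((-38046/50653) - (-3)) = 39340/12657.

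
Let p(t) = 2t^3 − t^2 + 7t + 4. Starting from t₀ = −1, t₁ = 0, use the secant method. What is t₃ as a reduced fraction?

−100/193

p(−1) = −6, p(0) = 4. t₂ = 0 − 4·(0 − (−1))/(4 − (−6)) = −2/5.
p(0) = 4, p(−2/5) = 114/125. t₃ = (−2/5) − (114/125)·((−2/5) − 0)/((114/125) − 4) = −100/193.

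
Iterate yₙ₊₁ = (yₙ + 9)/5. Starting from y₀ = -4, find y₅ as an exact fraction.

y₁ = ((-4) + 9)/5 = 1.
y₂ = (1 + 9)/5 = 2.
y₃ = (2 + 9)/5 = 11/5.
y₄ = ((11/5) + 9)/5 = 56/25.
y₅ = ((56/25) + 9)/5 = 281/125.

281/125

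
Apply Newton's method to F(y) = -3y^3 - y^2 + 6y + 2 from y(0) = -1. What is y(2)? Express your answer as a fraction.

F'(y) = -9y^2 - 2y + 6.
F(-1) = -2, F'(-1) = -1, so y(1) = (-1) - (-2)/(-1) = -3.
F(-3) = 56, F'(-3) = -69, so y(2) = (-3) - 56/(-69) = -151/69.

-151/69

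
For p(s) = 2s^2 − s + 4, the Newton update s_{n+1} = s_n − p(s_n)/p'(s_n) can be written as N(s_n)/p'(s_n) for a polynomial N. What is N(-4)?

p'(s) = 4s − 1.
N(s) = s·p'(s) − p(s) = s·(4s − 1) − (2s^2 − s + 4) = 2s^2 − 4.
N(-4) = 28.

28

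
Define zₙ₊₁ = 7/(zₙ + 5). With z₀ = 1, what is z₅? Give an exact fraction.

z₁ = 7/(1 + 5) = 7/6.
z₂ = 7/(7/6 + 5) = 42/37.
z₃ = 7/(42/37 + 5) = 259/227.
z₄ = 7/(259/227 + 5) = 1589/1394.
z₅ = 7/(1589/1394 + 5) = 9758/8559.

9758/8559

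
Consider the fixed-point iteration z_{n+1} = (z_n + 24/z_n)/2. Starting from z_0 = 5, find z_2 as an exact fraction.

4801/980

z_1 = (5 + 24/5)/2 = 49/10.
z_2 = (49/10 + 24/(49/10))/2 = 4801/980.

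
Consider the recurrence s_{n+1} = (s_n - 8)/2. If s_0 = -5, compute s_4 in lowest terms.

s_1 = ((-5) - 8)/2 = -13/2.
s_2 = ((-13/2) - 8)/2 = -29/4.
s_3 = ((-29/4) - 8)/2 = -61/8.
s_4 = ((-61/8) - 8)/2 = -125/16.

-125/16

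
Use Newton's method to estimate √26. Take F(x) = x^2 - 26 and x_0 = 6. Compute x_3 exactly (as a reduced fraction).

F'(x) = 2x.
F(6) = 10, F'(6) = 12, so x_1 = 6 - 10/12 = 31/6.
F(31/6) = 25/36, F'(31/6) = 31/3, so x_2 = (31/6) - (25/36)/(31/3) = 1897/372.
F(1897/372) = 625/138384, F'(1897/372) = 1897/186, so x_3 = (1897/372) - (625/138384)/(1897/186) = 7196593/1411368.

7196593/1411368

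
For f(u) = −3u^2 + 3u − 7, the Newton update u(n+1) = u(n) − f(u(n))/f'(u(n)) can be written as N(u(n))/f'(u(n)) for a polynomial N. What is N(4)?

f'(u) = −6u + 3.
N(u) = u·f'(u) − f(u) = u·(−6u + 3) − (−3u^2 + 3u − 7) = −3u^2 + 7.
N(4) = −41.

−41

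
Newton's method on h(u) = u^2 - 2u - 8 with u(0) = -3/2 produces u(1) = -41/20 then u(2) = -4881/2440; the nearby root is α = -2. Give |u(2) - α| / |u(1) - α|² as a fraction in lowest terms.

u(1) - α = -41/20 - (-2) = -41/20 + 2 = -1/20, so |u(1) - α| = 1/20.
u(2) - α = -4881/2440 - (-2) = -4881/2440 + 2 = -1/2440, so |u(2) - α| = 1/2440.
|u(1) - α|² = 1/400.
Ratio = (1/2440) / (1/400) = 10/61.

10/61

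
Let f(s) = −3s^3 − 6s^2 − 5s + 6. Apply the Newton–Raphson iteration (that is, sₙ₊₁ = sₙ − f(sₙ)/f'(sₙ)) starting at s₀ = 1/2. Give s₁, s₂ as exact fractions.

f'(s) = −9s^2 − 12s − 5.
f(1/2) = 13/8, f'(1/2) = −53/4, so s₁ = (1/2) − (13/8)/(−53/4) = 33/53.
f(33/53) = −24336/148877, f'(33/53) = −44834/2809, so s₂ = (33/53) − (−24336/148877)/(−44834/2809) = 727593/1188101.

s₁ = 33/53, s₂ = 727593/1188101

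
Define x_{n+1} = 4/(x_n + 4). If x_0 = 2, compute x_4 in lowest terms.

x_1 = 4/(2 + 4) = 2/3.
x_2 = 4/(2/3 + 4) = 6/7.
x_3 = 4/(6/7 + 4) = 14/17.
x_4 = 4/(14/17 + 4) = 34/41.

34/41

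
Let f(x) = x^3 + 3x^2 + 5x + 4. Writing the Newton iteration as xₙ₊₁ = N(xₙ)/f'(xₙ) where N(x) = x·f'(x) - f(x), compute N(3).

f'(x) = 3x^2 + 6x + 5.
N(x) = x·f'(x) - f(x) = x·(3x^2 + 6x + 5) - (x^3 + 3x^2 + 5x + 4) = 2x^3 + 3x^2 - 4.
N(3) = 77.

77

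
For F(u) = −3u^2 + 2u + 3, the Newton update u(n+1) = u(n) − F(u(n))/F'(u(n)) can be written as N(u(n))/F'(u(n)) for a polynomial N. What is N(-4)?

F'(u) = −6u + 2.
N(u) = u·F'(u) − F(u) = u·(−6u + 2) − (−3u^2 + 2u + 3) = −3u^2 − 3.
N(-4) = −51.

−51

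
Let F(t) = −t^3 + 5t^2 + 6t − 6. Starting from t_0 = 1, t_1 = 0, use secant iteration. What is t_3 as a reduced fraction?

F(1) = 4, F(0) = −6. t_2 = 0 − (−6)·(0 − 1)/((−6) − 4) = 3/5.
F(0) = −6, F(3/5) = −102/125. t_3 = (3/5) − (−102/125)·((3/5) − 0)/((−102/125) − (−6)) = 25/36.

25/36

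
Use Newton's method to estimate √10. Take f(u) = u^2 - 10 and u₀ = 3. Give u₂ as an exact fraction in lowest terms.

721/228

f'(u) = 2u.
f(3) = -1, f'(3) = 6, so u₁ = 3 - (-1)/6 = 19/6.
f(19/6) = 1/36, f'(19/6) = 19/3, so u₂ = (19/6) - (1/36)/(19/3) = 721/228.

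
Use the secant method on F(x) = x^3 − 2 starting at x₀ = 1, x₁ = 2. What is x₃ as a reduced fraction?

F(1) = −1, F(2) = 6. x₂ = 2 − 6·(2 − 1)/(6 − (−1)) = 8/7.
F(2) = 6, F(8/7) = −174/343. x₃ = (8/7) − (−174/343)·((8/7) − 2)/((−174/343) − 6) = 75/62.

75/62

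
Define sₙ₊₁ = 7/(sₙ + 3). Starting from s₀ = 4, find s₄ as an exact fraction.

s₁ = 7/(4 + 3) = 1.
s₂ = 7/(1 + 3) = 7/4.
s₃ = 7/(7/4 + 3) = 28/19.
s₄ = 7/(28/19 + 3) = 133/85.

133/85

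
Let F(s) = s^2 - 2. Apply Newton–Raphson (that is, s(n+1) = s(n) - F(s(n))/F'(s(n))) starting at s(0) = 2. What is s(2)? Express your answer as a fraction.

F'(s) = 2s.
F(2) = 2, F'(2) = 4, so s(1) = 2 - 2/4 = 3/2.
F(3/2) = 1/4, F'(3/2) = 3, so s(2) = (3/2) - (1/4)/3 = 17/12.

17/12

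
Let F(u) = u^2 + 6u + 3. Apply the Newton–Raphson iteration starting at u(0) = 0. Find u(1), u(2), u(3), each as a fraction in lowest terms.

u(1) = −1/2, u(2) = −11/20, u(3) = −1079/1960

F'(u) = 2u + 6.
F(0) = 3, F'(0) = 6, so u(1) = 0 − 3/6 = −1/2.
F(−1/2) = 1/4, F'(−1/2) = 5, so u(2) = (−1/2) − (1/4)/5 = −11/20.
F(−11/20) = 1/400, F'(−11/20) = 49/10, so u(3) = (−11/20) − (1/400)/(49/10) = −1079/1960.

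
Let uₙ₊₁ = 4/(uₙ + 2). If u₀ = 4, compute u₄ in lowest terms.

u₁ = 4/(4 + 2) = 2/3.
u₂ = 4/(2/3 + 2) = 3/2.
u₃ = 4/(3/2 + 2) = 8/7.
u₄ = 4/(8/7 + 2) = 14/11.

14/11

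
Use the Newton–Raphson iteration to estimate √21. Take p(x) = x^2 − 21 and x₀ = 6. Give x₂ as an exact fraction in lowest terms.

697/152

p'(x) = 2x.
p(6) = 15, p'(6) = 12, so x₁ = 6 − 15/12 = 19/4.
p(19/4) = 25/16, p'(19/4) = 19/2, so x₂ = (19/4) − (25/16)/(19/2) = 697/152.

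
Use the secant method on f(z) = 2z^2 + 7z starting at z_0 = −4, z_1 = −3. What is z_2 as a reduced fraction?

f(−4) = 4, f(−3) = −3. z_2 = (−3) − (−3)·((−3) − (−4))/((−3) − 4) = −24/7.

−24/7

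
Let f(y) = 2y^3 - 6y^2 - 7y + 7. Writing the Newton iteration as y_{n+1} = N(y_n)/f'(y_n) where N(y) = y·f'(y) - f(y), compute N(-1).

f'(y) = 6y^2 - 12y - 7.
N(y) = y·f'(y) - f(y) = y·(6y^2 - 12y - 7) - (2y^3 - 6y^2 - 7y + 7) = 4y^3 - 6y^2 - 7.
N(-1) = -17.

-17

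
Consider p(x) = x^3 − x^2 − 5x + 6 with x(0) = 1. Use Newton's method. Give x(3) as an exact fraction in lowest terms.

p'(x) = 3x^2 − 2x − 5.
p(1) = 1, p'(1) = −4, so x(1) = 1 − 1/(−4) = 5/4.
p(5/4) = 9/64, p'(5/4) = −45/16, so x(2) = (5/4) − (9/64)/(−45/16) = 13/10.
p(13/10) = 7/1000, p'(13/10) = −253/100, so x(3) = (13/10) − (7/1000)/(−253/100) = 1648/1265.

1648/1265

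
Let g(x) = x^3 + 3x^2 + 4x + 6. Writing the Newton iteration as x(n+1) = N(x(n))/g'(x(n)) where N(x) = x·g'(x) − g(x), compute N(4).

170

g'(x) = 3x^2 + 6x + 4.
N(x) = x·g'(x) − g(x) = x·(3x^2 + 6x + 4) − (x^3 + 3x^2 + 4x + 6) = 2x^3 + 3x^2 − 6.
N(4) = 170.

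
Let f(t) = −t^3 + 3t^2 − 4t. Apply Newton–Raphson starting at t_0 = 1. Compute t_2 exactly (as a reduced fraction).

−5/13

f'(t) = −3t^2 + 6t − 4.
f(1) = −2, f'(1) = −1, so t_1 = 1 − (−2)/(−1) = −1.
f(−1) = 8, f'(−1) = −13, so t_2 = (−1) − 8/(−13) = −5/13.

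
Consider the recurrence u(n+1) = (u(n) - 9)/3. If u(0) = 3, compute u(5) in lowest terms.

u(1) = (3 - 9)/3 = -2.
u(2) = ((-2) - 9)/3 = -11/3.
u(3) = ((-11/3) - 9)/3 = -38/9.
u(4) = ((-38/9) - 9)/3 = -119/27.
u(5) = ((-119/27) - 9)/3 = -362/81.

-362/81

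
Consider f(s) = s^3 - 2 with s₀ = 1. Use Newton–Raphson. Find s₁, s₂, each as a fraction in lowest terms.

s₁ = 4/3, s₂ = 91/72

f'(s) = 3s^2.
f(1) = -1, f'(1) = 3, so s₁ = 1 - (-1)/3 = 4/3.
f(4/3) = 10/27, f'(4/3) = 16/3, so s₂ = (4/3) - (10/27)/(16/3) = 91/72.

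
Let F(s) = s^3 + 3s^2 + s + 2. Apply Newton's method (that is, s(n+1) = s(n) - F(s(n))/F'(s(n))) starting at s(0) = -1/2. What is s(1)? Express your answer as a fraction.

F'(s) = 3s^2 + 6s + 1.
F(-1/2) = 17/8, F'(-1/2) = -5/4, so s(1) = (-1/2) - (17/8)/(-5/4) = 6/5.

6/5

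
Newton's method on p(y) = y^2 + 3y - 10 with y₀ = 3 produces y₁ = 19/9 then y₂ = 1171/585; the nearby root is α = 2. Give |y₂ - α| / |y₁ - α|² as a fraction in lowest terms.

y₁ - α = 19/9 - 2 = 1/9, so |y₁ - α| = 1/9.
y₂ - α = 1171/585 - 2 = 1/585, so |y₂ - α| = 1/585.
|y₁ - α|² = 1/81.
Ratio = (1/585) / (1/81) = 9/65.

9/65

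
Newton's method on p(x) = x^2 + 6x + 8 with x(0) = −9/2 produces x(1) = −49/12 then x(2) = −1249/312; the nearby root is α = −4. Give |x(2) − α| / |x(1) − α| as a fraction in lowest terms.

1/26

x(1) − α = −49/12 − (−4) = −49/12 + 4 = −1/12, so |x(1) − α| = 1/12.
x(2) − α = −1249/312 − (−4) = −1249/312 + 4 = −1/312, so |x(2) − α| = 1/312.
Ratio = (1/312) / (1/12) = 1/26.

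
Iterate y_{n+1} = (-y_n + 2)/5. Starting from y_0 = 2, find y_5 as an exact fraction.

y_1 = (-2 + 2)/5 = 0.
y_2 = (-0 + 2)/5 = 2/5.
y_3 = (-(2/5) + 2)/5 = 8/25.
y_4 = (-(8/25) + 2)/5 = 42/125.
y_5 = (-(42/125) + 2)/5 = 208/625.

208/625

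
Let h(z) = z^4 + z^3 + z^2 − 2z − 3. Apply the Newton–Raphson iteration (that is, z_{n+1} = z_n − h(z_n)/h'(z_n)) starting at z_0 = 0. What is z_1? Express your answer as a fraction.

h'(z) = 4z^3 + 3z^2 + 2z − 2.
h(0) = −3, h'(0) = −2, so z_1 = 0 − (−3)/(−2) = −3/2.

−3/2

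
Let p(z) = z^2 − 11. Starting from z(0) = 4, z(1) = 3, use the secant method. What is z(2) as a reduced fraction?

p(4) = 5, p(3) = −2. z(2) = 3 − (−2)·(3 − 4)/((−2) − 5) = 23/7.

23/7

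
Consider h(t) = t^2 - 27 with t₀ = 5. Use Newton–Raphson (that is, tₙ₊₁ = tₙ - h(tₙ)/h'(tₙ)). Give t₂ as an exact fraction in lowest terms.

h'(t) = 2t.
h(5) = -2, h'(5) = 10, so t₁ = 5 - (-2)/10 = 26/5.
h(26/5) = 1/25, h'(26/5) = 52/5, so t₂ = (26/5) - (1/25)/(52/5) = 1351/260.

1351/260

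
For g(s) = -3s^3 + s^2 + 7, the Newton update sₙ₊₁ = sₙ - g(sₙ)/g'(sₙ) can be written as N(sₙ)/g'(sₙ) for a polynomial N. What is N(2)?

g'(s) = -9s^2 + 2s.
N(s) = s·g'(s) - g(s) = s·(-9s^2 + 2s) - (-3s^3 + s^2 + 7) = -6s^3 + s^2 - 7.
N(2) = -51.

-51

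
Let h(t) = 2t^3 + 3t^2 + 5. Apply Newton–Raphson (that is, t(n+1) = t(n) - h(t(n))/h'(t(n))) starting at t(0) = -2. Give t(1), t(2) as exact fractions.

t(1) = -25/12, t(2) = -1216/585

h'(t) = 6t^2 + 6t.
h(-2) = 1, h'(-2) = 12, so t(1) = (-2) - 1/12 = -25/12.
h(-25/12) = -55/864, h'(-25/12) = 325/24, so t(2) = (-25/12) - (-55/864)/(325/24) = -1216/585.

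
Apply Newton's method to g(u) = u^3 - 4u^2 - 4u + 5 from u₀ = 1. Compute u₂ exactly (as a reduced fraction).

g'(u) = 3u^2 - 8u - 4.
g(1) = -2, g'(1) = -9, so u₁ = 1 - (-2)/(-9) = 7/9.
g(7/9) = -44/729, g'(7/9) = -227/27, so u₂ = (7/9) - (-44/729)/(-227/27) = 4723/6129.

4723/6129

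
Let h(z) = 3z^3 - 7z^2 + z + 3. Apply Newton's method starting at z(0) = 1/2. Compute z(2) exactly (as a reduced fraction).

h'(z) = 9z^2 - 14z + 1.
h(1/2) = 17/8, h'(1/2) = -15/4, so z(1) = (1/2) - (17/8)/(-15/4) = 16/15.
h(16/15) = -289/1125, h'(16/15) = -277/75, so z(2) = (16/15) - (-289/1125)/(-277/75) = 1381/1385.

1381/1385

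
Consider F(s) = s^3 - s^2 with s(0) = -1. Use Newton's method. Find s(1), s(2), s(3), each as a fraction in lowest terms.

s(1) = -3/5, s(2) = -33/95, s(3) = -5313/27455

F'(s) = 3s^2 - 2s.
F(-1) = -2, F'(-1) = 5, so s(1) = (-1) - (-2)/5 = -3/5.
F(-3/5) = -72/125, F'(-3/5) = 57/25, so s(2) = (-3/5) - (-72/125)/(57/25) = -33/95.
F(-33/95) = -139392/857375, F'(-33/95) = 9537/9025, so s(3) = (-33/95) - (-139392/857375)/(9537/9025) = -5313/27455.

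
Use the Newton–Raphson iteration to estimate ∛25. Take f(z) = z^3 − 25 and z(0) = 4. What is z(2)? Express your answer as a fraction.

f'(z) = 3z^2.
f(4) = 39, f'(4) = 48, so z(1) = 4 − 39/48 = 51/16.
f(51/16) = 30251/4096, f'(51/16) = 7803/256, so z(2) = (51/16) − (30251/4096)/(7803/256) = 183851/62424.

183851/62424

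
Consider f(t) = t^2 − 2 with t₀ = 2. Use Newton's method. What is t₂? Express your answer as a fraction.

f'(t) = 2t.
f(2) = 2, f'(2) = 4, so t₁ = 2 − 2/4 = 3/2.
f(3/2) = 1/4, f'(3/2) = 3, so t₂ = (3/2) − (1/4)/3 = 17/12.

17/12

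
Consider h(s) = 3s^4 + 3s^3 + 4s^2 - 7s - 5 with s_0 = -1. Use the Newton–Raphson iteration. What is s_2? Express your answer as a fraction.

h'(s) = 12s^3 + 9s^2 + 8s - 7.
h(-1) = 6, h'(-1) = -18, so s_1 = (-1) - 6/(-18) = -2/3.
h(-2/3) = 31/27, h'(-2/3) = -107/9, so s_2 = (-2/3) - (31/27)/(-107/9) = -61/107.

-61/107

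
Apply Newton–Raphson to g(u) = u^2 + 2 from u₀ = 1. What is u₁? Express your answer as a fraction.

g'(u) = 2u.
g(1) = 3, g'(1) = 2, so u₁ = 1 − 3/2 = −1/2.

−1/2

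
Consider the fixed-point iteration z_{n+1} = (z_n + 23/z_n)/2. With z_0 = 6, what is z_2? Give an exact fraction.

z_1 = (6 + 23/6)/2 = 59/12.
z_2 = (59/12 + 23/(59/12))/2 = 6793/1416.

6793/1416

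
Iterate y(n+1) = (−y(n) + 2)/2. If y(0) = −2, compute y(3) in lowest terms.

1

y(1) = (−(−2) + 2)/2 = 2.
y(2) = (−2 + 2)/2 = 0.
y(3) = (−0 + 2)/2 = 1.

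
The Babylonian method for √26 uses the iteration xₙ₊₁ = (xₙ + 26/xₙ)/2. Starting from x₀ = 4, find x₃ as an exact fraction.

1468273/287952

x₁ = (4 + 26/4)/2 = 21/4.
x₂ = (21/4 + 26/(21/4))/2 = 857/168.
x₃ = (857/168 + 26/(857/168))/2 = 1468273/287952.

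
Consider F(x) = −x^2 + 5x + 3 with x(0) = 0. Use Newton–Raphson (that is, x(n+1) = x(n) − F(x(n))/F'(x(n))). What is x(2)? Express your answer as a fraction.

F'(x) = −2x + 5.
F(0) = 3, F'(0) = 5, so x(1) = 0 − 3/5 = −3/5.
F(−3/5) = −9/25, F'(−3/5) = 31/5, so x(2) = (−3/5) − (−9/25)/(31/5) = −84/155.

−84/155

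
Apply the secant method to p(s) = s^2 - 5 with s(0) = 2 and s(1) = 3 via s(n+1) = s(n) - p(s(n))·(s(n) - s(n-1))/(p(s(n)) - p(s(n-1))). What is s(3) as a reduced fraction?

29/13

p(2) = -1, p(3) = 4. s(2) = 3 - 4·(3 - 2)/(4 - (-1)) = 11/5.
p(3) = 4, p(11/5) = -4/25. s(3) = (11/5) - (-4/25)·((11/5) - 3)/((-4/25) - 4) = 29/13.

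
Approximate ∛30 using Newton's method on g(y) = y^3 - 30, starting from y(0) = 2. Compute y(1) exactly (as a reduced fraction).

23/6

g'(y) = 3y^2.
g(2) = -22, g'(2) = 12, so y(1) = 2 - (-22)/12 = 23/6.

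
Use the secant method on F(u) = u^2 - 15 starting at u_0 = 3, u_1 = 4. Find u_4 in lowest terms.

1921/496

F(3) = -6, F(4) = 1. u_2 = 4 - 1·(4 - 3)/(1 - (-6)) = 27/7.
F(4) = 1, F(27/7) = -6/49. u_3 = (27/7) - (-6/49)·((27/7) - 4)/((-6/49) - 1) = 213/55.
F(27/7) = -6/49, F(213/55) = -6/3025. u_4 = (213/55) - (-6/3025)·((213/55) - (27/7))/((-6/3025) - (-6/49)) = 1921/496.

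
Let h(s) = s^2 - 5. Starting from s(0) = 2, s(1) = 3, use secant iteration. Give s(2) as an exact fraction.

h(2) = -1, h(3) = 4. s(2) = 3 - 4·(3 - 2)/(4 - (-1)) = 11/5.

11/5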